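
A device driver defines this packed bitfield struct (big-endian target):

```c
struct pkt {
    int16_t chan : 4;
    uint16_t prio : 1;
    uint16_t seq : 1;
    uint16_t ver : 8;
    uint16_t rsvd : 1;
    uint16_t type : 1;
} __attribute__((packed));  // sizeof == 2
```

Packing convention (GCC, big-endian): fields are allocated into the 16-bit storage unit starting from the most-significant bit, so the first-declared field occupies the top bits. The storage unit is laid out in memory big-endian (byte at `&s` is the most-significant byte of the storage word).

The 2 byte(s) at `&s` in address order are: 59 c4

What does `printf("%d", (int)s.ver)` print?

113

[0]=0x59 [1]=0xc4 (big-endian) → word 0x59c4
chan [12+:4] = (word>>12) & 0xf = 5
prio [11+:1] = (word>>11) & 0x1 = 1
seq [10+:1] = (word>>10) & 0x1 = 0
ver [2+:8] = (word>>2) & 0xff = 113  ←
rsvd [1+:1] = (word>>1) & 0x1 = 0
type [0+:1] = (word>>0) & 0x1 = 0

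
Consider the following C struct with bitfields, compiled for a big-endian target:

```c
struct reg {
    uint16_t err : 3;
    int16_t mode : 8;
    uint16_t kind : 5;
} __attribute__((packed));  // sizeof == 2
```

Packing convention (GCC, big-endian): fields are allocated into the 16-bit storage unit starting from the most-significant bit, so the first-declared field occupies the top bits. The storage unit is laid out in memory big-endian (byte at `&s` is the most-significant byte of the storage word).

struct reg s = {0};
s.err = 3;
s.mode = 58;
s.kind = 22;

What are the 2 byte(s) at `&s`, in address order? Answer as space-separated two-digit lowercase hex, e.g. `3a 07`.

err (3b) val=3 bits=0x3 at bit 13: 0x6000
mode (8b) val=58 bits=0x3a at bit 5: 0x6740
kind (5b) val=22 bits=0x16 at bit 0: 0x6756
word = 0x6756 → big-endian bytes:
  [0]=0x67  [1]=0x56

67 56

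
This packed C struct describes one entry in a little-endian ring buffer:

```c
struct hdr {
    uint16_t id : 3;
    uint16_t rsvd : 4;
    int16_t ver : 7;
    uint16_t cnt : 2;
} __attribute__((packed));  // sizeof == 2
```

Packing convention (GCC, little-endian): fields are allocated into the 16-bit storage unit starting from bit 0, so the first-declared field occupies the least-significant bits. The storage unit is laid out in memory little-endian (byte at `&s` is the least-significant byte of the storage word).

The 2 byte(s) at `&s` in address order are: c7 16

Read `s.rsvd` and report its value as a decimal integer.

[0]=0xc7 [1]=0x16 (little-endian) → word 0x16c7
id:3 @ bit 0 → (0x16c7>>0)&0x7 = 0x7
rsvd:4 @ bit 3 → (0x16c7>>3)&0xf = 0x8  ←
ver:7 @ bit 7 → (0x16c7>>7)&0x7f = 0x2d
cnt:2 @ bit 14 → (0x16c7>>14)&0x3 = 0x0

8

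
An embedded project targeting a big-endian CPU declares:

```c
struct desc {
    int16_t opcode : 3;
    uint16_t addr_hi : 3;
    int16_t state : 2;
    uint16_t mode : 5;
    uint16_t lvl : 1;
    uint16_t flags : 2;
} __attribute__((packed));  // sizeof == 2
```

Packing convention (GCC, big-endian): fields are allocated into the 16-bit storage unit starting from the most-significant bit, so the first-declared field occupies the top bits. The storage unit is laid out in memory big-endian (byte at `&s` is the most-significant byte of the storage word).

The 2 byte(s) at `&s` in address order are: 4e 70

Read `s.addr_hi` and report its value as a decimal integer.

3

[0]=0x4e [1]=0x70 (big-endian) → word 0x4e70
opcode [13+:3] = (word>>13) & 0x7 = 2
addr_hi [10+:3] = (word>>10) & 0x7 = 3  ←
state [8+:2] = (word>>8) & 0x3 = 2
mode [3+:5] = (word>>3) & 0x1f = 14
lvl [2+:1] = (word>>2) & 0x1 = 0
flags [0+:2] = (word>>0) & 0x3 = 0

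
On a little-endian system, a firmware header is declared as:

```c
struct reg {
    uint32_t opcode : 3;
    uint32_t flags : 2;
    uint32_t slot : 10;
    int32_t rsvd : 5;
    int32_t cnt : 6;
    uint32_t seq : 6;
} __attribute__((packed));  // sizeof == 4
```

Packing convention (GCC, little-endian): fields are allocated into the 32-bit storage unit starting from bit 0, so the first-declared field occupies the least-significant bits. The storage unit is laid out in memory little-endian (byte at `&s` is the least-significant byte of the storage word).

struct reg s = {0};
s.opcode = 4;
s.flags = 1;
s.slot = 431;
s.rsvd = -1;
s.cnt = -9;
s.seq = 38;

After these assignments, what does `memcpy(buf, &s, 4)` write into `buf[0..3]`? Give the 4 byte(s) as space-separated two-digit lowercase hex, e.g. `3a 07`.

ec b5 7f 9b

opcode:3 = 4 → 0x4 << 0 → word 0x00000004
flags:2 = 1 → 0x1 << 3 → word 0x0000000c
slot:10 = 431 → 0x1af << 5 → word 0x000035ec
rsvd:5 = -1 → 0x1f << 15 → word 0x000fb5ec
cnt:6 = -9 → 0x37 << 20 → word 0x037fb5ec
seq:6 = 38 → 0x26 << 26 → word 0x9b7fb5ec
word = 0x9b7fb5ec → little-endian bytes:
  [0]=0xec  [1]=0xb5  [2]=0x7f  [3]=0x9b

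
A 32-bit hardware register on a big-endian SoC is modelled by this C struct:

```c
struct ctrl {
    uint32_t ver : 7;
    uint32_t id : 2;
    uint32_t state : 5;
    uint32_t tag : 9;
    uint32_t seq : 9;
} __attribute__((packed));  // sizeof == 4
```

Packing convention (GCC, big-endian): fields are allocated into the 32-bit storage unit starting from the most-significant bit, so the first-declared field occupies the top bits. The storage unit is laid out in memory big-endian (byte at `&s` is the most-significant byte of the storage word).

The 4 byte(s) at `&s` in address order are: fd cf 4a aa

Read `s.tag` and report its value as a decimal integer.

[0]=0xfd [1]=0xcf [2]=0x4a [3]=0xaa (big-endian) → word 0xfdcf4aaa
ver:7 @ bit 25 → (0xfdcf4aaa>>25)&0x7f = 0x7e
id:2 @ bit 23 → (0xfdcf4aaa>>23)&0x3 = 0x3
state:5 @ bit 18 → (0xfdcf4aaa>>18)&0x1f = 0x13
tag:9 @ bit 9 → (0xfdcf4aaa>>9)&0x1ff = 0x1a5  ←
seq:9 @ bit 0 → (0xfdcf4aaa>>0)&0x1ff = 0xaa

421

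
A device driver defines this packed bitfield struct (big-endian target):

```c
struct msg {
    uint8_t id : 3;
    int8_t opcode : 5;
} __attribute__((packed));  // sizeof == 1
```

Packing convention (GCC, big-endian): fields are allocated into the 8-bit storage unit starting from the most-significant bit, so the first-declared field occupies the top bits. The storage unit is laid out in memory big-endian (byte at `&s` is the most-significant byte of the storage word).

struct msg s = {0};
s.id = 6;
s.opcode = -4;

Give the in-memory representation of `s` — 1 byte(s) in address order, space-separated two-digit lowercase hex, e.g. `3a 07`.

id:3 = 6 → 0x6 << 5 → word 0xc0
opcode:5 = -4 → 0x1c << 0 → word 0xdc
word = 0xdc → big-endian bytes:
  [0]=0xdc

dc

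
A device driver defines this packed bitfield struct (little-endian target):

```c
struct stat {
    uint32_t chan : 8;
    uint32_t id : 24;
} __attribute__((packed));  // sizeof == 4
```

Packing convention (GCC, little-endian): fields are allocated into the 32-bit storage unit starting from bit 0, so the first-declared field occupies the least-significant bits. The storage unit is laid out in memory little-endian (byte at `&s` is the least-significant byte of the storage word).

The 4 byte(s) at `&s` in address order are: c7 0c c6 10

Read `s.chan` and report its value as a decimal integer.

199

[0]=0xc7 [1]=0x0c [2]=0xc6 [3]=0x10 (little-endian) → word 0x10c60cc7
chan:8 @ bit 0 → (0x10c60cc7>>0)&0xff = 0xc7  ←
id:24 @ bit 8 → (0x10c60cc7>>8)&0xffffff = 0x10c60c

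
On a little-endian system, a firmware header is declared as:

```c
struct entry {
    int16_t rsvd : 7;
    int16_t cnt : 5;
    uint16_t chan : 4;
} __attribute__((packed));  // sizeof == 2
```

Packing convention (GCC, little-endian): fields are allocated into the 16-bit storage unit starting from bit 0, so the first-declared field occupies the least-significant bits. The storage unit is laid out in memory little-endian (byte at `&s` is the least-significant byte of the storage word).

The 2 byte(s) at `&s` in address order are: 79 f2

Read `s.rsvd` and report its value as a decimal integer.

[0]=0x79 [1]=0xf2 (little-endian) → word 0xf279
rsvd [0+:7] = (word>>0) & 0x7f = 121  ←
cnt [7+:5] = (word>>7) & 0x1f = 4
chan [12+:4] = (word>>12) & 0xf = 15
rsvd signed 7b, MSB=1: 121 - 128 = -7

-7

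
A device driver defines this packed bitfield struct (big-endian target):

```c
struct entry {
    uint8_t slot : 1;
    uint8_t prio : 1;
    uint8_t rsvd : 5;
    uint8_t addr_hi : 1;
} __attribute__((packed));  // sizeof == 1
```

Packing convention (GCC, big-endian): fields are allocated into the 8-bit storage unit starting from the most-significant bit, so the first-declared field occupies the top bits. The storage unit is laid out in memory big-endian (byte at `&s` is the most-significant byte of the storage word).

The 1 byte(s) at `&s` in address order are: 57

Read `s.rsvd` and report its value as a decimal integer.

[0]=0x57 (big-endian) → word 0x57
slot [7+:1] = (word>>7) & 0x1 = 0
prio [6+:1] = (word>>6) & 0x1 = 1
rsvd [1+:5] = (word>>1) & 0x1f = 11  ←
addr_hi [0+:1] = (word>>0) & 0x1 = 1

11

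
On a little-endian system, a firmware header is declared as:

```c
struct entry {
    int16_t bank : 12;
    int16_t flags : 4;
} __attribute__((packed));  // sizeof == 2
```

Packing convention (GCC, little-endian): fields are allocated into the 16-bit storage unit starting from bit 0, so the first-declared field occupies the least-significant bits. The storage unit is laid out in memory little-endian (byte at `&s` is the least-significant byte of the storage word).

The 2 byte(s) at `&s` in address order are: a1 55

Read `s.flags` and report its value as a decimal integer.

[0]=0xa1 [1]=0x55 (little-endian) → word 0x55a1
bank:12 @ bit 0 → (0x55a1>>0)&0xfff = 0x5a1
flags:4 @ bit 12 → (0x55a1>>12)&0xf = 0x5  ←
flags signed 4b, MSB=0: value = 5

5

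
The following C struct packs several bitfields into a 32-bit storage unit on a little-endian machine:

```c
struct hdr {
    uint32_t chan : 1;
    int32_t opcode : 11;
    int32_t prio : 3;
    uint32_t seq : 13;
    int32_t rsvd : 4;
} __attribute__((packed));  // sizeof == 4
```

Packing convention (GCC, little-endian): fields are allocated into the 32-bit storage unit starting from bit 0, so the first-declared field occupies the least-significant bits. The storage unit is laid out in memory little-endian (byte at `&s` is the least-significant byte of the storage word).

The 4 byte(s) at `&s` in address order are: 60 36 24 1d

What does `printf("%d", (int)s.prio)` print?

[0]=0x60 [1]=0x36 [2]=0x24 [3]=0x1d (little-endian) → word 0x1d243660
chan:1 @ bit 0 → (0x1d243660>>0)&0x1 = 0x0
opcode:11 @ bit 1 → (0x1d243660>>1)&0x7ff = 0x330
prio:3 @ bit 12 → (0x1d243660>>12)&0x7 = 0x3  ←
seq:13 @ bit 15 → (0x1d243660>>15)&0x1fff = 0x1a48
rsvd:4 @ bit 28 → (0x1d243660>>28)&0xf = 0x1
prio signed 3b, MSB=0: value = 3

3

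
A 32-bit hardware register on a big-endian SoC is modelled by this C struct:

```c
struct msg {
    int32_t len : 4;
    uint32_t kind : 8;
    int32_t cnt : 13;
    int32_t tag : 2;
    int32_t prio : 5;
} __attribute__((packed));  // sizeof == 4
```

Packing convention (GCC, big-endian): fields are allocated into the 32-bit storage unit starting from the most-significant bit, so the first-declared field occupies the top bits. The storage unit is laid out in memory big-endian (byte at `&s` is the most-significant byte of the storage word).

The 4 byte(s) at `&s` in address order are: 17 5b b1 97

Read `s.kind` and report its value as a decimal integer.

[0]=0x17 [1]=0x5b [2]=0xb1 [3]=0x97 (big-endian) → word 0x175bb197
len:4 @ bit 28 → (0x175bb197>>28)&0xf = 0x1
kind:8 @ bit 20 → (0x175bb197>>20)&0xff = 0x75  ←
cnt:13 @ bit 7 → (0x175bb197>>7)&0x1fff = 0x1763
tag:2 @ bit 5 → (0x175bb197>>5)&0x3 = 0x0
prio:5 @ bit 0 → (0x175bb197>>0)&0x1f = 0x17

117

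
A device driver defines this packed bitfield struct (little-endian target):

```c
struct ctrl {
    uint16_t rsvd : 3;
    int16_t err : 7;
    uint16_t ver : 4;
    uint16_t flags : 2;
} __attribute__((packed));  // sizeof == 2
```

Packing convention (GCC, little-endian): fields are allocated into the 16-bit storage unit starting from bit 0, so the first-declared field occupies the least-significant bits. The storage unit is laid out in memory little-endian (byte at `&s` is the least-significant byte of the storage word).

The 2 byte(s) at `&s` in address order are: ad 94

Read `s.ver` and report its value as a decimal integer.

[0]=0xad [1]=0x94 (little-endian) → word 0x94ad
rsvd [0+:3] = (word>>0) & 0x7 = 5
err [3+:7] = (word>>3) & 0x7f = 21
ver [10+:4] = (word>>10) & 0xf = 5  ←
flags [14+:2] = (word>>14) & 0x3 = 2

5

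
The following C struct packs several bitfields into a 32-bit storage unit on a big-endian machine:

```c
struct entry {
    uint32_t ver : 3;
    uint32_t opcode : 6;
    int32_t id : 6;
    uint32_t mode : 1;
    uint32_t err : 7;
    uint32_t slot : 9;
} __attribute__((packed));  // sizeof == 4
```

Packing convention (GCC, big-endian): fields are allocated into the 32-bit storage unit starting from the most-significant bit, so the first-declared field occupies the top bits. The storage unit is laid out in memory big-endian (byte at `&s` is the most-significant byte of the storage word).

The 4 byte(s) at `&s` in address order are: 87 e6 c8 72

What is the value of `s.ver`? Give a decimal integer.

4

[0]=0x87 [1]=0xe6 [2]=0xc8 [3]=0x72 (big-endian) → word 0x87e6c872
ver [29+:3] = (word>>29) & 0x7 = 4  ←
opcode [23+:6] = (word>>23) & 0x3f = 15
id [17+:6] = (word>>17) & 0x3f = 51
mode [16+:1] = (word>>16) & 0x1 = 0
err [9+:7] = (word>>9) & 0x7f = 100
slot [0+:9] = (word>>0) & 0x1ff = 114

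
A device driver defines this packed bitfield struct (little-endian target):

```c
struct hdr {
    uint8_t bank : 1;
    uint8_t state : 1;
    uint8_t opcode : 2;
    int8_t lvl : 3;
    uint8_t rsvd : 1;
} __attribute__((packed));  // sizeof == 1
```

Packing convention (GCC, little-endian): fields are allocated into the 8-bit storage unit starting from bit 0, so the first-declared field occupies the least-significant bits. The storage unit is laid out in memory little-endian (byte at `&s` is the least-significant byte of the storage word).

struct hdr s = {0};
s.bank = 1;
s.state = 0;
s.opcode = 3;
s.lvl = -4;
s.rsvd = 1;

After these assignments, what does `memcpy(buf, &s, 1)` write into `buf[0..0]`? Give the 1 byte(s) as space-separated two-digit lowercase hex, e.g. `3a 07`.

bank:1 = 1 → 0x1 << 0 → word 0x01
state:1 = 0 → 0x0 << 1 → word 0x01
opcode:2 = 3 → 0x3 << 2 → word 0x0d
lvl:3 = -4 → 0x4 << 4 → word 0x4d
rsvd:1 = 1 → 0x1 << 7 → word 0xcd
word = 0xcd → little-endian bytes:
  [0]=0xcd

cd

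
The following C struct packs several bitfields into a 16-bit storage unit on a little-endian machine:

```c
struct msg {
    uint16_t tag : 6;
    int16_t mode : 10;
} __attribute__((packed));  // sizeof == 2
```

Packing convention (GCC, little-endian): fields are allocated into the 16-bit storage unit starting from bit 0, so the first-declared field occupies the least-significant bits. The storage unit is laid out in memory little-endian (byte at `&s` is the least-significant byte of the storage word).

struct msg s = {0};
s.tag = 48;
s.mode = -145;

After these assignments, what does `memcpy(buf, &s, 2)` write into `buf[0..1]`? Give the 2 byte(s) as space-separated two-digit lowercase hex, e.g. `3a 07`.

f0 db

tag (6b) val=48 bits=0x30 at bit 0: 0x0030
mode (10b) val=-145 bits=0x36f at bit 6: 0xdbf0
word = 0xdbf0 → little-endian bytes:
  [0]=0xf0  [1]=0xdb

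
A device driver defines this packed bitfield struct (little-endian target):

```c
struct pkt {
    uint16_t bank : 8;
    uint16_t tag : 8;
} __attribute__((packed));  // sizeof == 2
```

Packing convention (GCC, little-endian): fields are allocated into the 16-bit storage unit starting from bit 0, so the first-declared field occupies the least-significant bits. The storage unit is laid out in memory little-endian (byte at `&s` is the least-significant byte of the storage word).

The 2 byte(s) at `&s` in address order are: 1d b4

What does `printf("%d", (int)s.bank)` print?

29

[0]=0x1d [1]=0xb4 (little-endian) → word 0xb41d
bank [0+:8] = (word>>0) & 0xff = 29  ←
tag [8+:8] = (word>>8) & 0xff = 180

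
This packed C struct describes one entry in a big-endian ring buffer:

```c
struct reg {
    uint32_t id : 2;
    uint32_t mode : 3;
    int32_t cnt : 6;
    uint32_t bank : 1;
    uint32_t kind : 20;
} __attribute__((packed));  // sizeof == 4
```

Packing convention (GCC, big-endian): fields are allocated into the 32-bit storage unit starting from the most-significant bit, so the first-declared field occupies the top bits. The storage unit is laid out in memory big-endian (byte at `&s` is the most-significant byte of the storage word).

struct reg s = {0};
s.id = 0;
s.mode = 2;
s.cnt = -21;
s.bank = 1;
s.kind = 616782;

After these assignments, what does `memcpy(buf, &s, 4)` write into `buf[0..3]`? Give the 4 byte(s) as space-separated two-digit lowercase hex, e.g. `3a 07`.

15 79 69 4e

[30+:2] id=0 & 0x3 = 0x0; word=0x00000000
[27+:3] mode=2 & 0x7 = 0x2; word=0x10000000
[21+:6] cnt=-21 & 0x3f = 0x2b; word=0x15600000
[20+:1] bank=1 & 0x1 = 0x1; word=0x15700000
[0+:20] kind=616782 & 0xfffff = 0x9694e; word=0x1579694e
word = 0x1579694e → big-endian bytes:
  [0]=0x15  [1]=0x79  [2]=0x69  [3]=0x4e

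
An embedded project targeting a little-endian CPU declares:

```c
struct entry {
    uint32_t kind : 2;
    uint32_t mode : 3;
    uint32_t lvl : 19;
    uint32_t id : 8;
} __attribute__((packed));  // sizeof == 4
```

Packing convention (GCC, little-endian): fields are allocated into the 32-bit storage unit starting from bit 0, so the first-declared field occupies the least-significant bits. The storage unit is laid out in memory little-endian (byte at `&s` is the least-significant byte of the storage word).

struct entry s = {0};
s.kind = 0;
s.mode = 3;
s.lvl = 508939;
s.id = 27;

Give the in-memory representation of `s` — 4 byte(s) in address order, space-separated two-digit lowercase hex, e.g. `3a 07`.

6c 81 f8 1b

kind (2b) val=0 bits=0x0 at bit 0: 0x00000000
mode (3b) val=3 bits=0x3 at bit 2: 0x0000000c
lvl (19b) val=508939 bits=0x7c40b at bit 5: 0x00f8816c
id (8b) val=27 bits=0x1b at bit 24: 0x1bf8816c
word = 0x1bf8816c → little-endian bytes:
  [0]=0x6c  [1]=0x81  [2]=0xf8  [3]=0x1b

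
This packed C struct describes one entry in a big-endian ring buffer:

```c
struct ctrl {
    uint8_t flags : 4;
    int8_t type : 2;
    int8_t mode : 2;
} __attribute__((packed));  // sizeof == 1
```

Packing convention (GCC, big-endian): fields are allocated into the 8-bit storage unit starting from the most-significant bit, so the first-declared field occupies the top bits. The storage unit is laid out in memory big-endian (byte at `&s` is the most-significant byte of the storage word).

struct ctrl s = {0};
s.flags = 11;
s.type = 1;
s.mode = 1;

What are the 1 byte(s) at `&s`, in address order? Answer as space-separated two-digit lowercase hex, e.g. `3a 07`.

flags:4 = 11 → 0xb << 4 → word 0xb0
type:2 = 1 → 0x1 << 2 → word 0xb4
mode:2 = 1 → 0x1 << 0 → word 0xb5
word = 0xb5 → big-endian bytes:
  [0]=0xb5

b5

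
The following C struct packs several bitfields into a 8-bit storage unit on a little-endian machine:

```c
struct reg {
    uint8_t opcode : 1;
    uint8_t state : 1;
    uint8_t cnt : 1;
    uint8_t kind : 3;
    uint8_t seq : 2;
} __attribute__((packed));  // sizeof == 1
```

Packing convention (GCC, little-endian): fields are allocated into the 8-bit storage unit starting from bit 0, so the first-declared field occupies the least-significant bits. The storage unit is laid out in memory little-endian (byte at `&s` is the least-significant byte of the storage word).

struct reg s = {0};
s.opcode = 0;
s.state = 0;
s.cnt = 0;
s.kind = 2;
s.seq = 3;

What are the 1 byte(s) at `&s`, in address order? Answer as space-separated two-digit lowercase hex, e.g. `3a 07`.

d0

opcode (1b) val=0 bits=0x0 at bit 0: 0x00
state (1b) val=0 bits=0x0 at bit 1: 0x00
cnt (1b) val=0 bits=0x0 at bit 2: 0x00
kind (3b) val=2 bits=0x2 at bit 3: 0x10
seq (2b) val=3 bits=0x3 at bit 6: 0xd0
word = 0xd0 → little-endian bytes:
  [0]=0xd0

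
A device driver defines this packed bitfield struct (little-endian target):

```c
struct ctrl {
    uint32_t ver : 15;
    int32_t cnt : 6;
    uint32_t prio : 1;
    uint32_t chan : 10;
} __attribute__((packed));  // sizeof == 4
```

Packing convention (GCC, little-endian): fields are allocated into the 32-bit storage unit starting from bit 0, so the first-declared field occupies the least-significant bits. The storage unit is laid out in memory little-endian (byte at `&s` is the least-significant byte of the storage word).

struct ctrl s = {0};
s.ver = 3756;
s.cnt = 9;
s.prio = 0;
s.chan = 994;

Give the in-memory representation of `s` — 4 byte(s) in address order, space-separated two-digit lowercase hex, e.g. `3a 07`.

ac 8e 84 f8

ver:15 = 3756 → 0xeac << 0 → word 0x00000eac
cnt:6 = 9 → 0x9 << 15 → word 0x00048eac
prio:1 = 0 → 0x0 << 21 → word 0x00048eac
chan:10 = 994 → 0x3e2 << 22 → word 0xf8848eac
word = 0xf8848eac → little-endian bytes:
  [0]=0xac  [1]=0x8e  [2]=0x84  [3]=0xf8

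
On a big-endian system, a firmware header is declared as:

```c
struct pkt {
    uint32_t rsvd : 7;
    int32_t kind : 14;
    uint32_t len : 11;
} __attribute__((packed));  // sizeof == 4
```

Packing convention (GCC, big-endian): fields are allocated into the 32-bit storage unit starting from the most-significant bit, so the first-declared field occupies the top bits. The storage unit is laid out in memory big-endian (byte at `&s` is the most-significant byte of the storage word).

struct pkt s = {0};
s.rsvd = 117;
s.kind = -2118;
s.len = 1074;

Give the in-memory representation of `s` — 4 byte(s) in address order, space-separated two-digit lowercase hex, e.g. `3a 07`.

eb bd d4 32

rsvd (7b) val=117 bits=0x75 at bit 25: 0xea000000
kind (14b) val=-2118 bits=0x37ba at bit 11: 0xebbdd000
len (11b) val=1074 bits=0x432 at bit 0: 0xebbdd432
word = 0xebbdd432 → big-endian bytes:
  [0]=0xeb  [1]=0xbd  [2]=0xd4  [3]=0x32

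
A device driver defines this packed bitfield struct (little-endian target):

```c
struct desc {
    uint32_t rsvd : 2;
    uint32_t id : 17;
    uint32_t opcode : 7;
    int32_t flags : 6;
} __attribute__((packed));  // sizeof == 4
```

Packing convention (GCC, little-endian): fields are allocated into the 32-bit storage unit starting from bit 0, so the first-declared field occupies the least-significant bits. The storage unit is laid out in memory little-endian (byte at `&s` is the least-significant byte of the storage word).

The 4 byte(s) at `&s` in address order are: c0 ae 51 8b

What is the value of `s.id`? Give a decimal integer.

27568

[0]=0xc0 [1]=0xae [2]=0x51 [3]=0x8b (little-endian) → word 0x8b51aec0
rsvd [0+:2] = (word>>0) & 0x3 = 0
id [2+:17] = (word>>2) & 0x1ffff = 27568  ←
opcode [19+:7] = (word>>19) & 0x7f = 106
flags [26+:6] = (word>>26) & 0x3f = 34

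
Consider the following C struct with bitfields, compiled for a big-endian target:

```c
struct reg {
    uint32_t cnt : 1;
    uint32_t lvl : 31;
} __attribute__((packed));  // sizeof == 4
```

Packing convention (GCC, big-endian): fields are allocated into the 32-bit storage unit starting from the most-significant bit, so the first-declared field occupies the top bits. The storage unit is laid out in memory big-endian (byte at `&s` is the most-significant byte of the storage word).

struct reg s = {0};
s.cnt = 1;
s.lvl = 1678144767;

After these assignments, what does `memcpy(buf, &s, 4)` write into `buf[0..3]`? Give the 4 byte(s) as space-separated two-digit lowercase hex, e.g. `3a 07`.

cnt (1b) val=1 bits=0x1 at bit 31: 0x80000000
lvl (31b) val=1678144767 bits=0x640674ff at bit 0: 0xe40674ff
word = 0xe40674ff → big-endian bytes:
  [0]=0xe4  [1]=0x06  [2]=0x74  [3]=0xff

e4 06 74 ff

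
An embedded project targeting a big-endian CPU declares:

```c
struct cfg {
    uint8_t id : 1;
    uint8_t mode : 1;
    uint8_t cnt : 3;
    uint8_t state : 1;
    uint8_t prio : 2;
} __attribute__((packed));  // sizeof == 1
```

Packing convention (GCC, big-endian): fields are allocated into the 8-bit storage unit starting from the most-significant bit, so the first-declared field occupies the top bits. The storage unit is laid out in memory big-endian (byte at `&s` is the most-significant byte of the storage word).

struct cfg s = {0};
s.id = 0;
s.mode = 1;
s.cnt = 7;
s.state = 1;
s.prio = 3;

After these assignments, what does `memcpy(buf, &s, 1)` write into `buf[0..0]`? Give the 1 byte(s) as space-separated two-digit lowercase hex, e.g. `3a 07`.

7f

[7+:1] id=0 & 0x1 = 0x0; word=0x00
[6+:1] mode=1 & 0x1 = 0x1; word=0x40
[3+:3] cnt=7 & 0x7 = 0x7; word=0x78
[2+:1] state=1 & 0x1 = 0x1; word=0x7c
[0+:2] prio=3 & 0x3 = 0x3; word=0x7f
word = 0x7f → big-endian bytes:
  [0]=0x7f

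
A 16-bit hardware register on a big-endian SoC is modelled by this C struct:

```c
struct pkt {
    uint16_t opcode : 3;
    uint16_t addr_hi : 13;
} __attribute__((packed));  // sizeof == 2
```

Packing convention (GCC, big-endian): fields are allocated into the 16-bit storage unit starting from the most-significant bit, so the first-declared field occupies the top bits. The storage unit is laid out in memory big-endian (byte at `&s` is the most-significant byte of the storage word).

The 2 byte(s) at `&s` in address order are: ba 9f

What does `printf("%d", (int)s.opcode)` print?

[0]=0xba [1]=0x9f (big-endian) → word 0xba9f
opcode:3 @ bit 13 → (0xba9f>>13)&0x7 = 0x5  ←
addr_hi:13 @ bit 0 → (0xba9f>>0)&0x1fff = 0x1a9f

5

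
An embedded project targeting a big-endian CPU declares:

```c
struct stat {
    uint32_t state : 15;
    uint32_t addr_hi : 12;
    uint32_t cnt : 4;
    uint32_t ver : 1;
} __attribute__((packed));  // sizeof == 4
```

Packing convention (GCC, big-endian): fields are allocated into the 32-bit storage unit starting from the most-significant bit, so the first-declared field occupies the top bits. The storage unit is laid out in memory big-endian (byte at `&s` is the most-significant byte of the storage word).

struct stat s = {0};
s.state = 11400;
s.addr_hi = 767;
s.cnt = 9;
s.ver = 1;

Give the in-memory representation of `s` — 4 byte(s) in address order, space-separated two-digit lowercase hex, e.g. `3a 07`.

state (15b) val=11400 bits=0x2c88 at bit 17: 0x59100000
addr_hi (12b) val=767 bits=0x2ff at bit 5: 0x59105fe0
cnt (4b) val=9 bits=0x9 at bit 1: 0x59105ff2
ver (1b) val=1 bits=0x1 at bit 0: 0x59105ff3
word = 0x59105ff3 → big-endian bytes:
  [0]=0x59  [1]=0x10  [2]=0x5f  [3]=0xf3

59 10 5f f3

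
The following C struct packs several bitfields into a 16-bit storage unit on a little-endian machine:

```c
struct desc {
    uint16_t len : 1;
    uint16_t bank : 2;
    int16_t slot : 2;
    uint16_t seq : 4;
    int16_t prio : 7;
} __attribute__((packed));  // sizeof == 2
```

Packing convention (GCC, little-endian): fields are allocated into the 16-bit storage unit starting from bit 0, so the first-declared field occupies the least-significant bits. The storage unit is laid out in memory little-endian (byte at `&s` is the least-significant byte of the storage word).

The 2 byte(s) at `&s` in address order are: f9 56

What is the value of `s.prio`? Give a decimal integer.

43

[0]=0xf9 [1]=0x56 (little-endian) → word 0x56f9
len:1 @ bit 0 → (0x56f9>>0)&0x1 = 0x1
bank:2 @ bit 1 → (0x56f9>>1)&0x3 = 0x0
slot:2 @ bit 3 → (0x56f9>>3)&0x3 = 0x3
seq:4 @ bit 5 → (0x56f9>>5)&0xf = 0x7
prio:7 @ bit 9 → (0x56f9>>9)&0x7f = 0x2b  ←
prio signed 7b, MSB=0: value = 43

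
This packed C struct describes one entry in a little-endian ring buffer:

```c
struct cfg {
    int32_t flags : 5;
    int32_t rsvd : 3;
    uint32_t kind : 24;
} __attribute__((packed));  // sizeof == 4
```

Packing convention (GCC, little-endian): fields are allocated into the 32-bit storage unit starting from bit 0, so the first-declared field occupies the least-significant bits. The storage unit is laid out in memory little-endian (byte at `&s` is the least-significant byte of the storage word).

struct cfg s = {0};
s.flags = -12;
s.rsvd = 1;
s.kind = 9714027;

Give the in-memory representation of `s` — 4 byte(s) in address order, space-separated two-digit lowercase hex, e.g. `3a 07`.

[0+:5] flags=-12 & 0x1f = 0x14; word=0x00000014
[5+:3] rsvd=1 & 0x7 = 0x1; word=0x00000034
[8+:24] kind=9714027 & 0xffffff = 0x94396b; word=0x94396b34
word = 0x94396b34 → little-endian bytes:
  [0]=0x34  [1]=0x6b  [2]=0x39  [3]=0x94

34 6b 39 94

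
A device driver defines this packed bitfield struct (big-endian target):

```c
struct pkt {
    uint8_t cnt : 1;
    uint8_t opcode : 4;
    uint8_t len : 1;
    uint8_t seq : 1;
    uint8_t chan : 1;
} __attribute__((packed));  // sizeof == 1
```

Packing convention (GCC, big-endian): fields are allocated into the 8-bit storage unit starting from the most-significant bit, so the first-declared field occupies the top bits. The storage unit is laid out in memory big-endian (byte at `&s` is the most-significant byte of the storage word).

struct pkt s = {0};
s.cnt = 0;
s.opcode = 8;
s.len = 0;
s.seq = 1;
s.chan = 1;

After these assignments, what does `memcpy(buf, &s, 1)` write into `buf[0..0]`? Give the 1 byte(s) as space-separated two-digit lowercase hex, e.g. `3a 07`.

43

cnt:1 = 0 → 0x0 << 7 → word 0x00
opcode:4 = 8 → 0x8 << 3 → word 0x40
len:1 = 0 → 0x0 << 2 → word 0x40
seq:1 = 1 → 0x1 << 1 → word 0x42
chan:1 = 1 → 0x1 << 0 → word 0x43
word = 0x43 → big-endian bytes:
  [0]=0x43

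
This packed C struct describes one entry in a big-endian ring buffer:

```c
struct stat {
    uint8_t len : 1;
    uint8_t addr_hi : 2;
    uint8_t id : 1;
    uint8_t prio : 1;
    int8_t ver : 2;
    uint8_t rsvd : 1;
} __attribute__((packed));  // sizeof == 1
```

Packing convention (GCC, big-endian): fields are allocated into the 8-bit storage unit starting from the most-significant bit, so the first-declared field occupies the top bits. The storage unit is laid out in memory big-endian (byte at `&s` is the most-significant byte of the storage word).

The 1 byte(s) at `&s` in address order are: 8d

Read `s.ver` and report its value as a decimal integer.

[0]=0x8d (big-endian) → word 0x8d
len [7+:1] = (word>>7) & 0x1 = 1
addr_hi [5+:2] = (word>>5) & 0x3 = 0
id [4+:1] = (word>>4) & 0x1 = 0
prio [3+:1] = (word>>3) & 0x1 = 1
ver [1+:2] = (word>>1) & 0x3 = 2  ←
rsvd [0+:1] = (word>>0) & 0x1 = 1
ver signed 2b, MSB=1: 2 - 4 = -2

-2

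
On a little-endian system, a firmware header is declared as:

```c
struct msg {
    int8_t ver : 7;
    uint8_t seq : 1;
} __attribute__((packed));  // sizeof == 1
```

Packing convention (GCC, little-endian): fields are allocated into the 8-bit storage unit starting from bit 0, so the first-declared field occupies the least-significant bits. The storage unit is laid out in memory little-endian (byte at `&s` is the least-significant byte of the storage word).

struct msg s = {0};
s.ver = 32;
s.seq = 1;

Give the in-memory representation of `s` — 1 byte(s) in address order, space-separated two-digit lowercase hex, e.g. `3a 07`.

a0

ver (7b) val=32 bits=0x20 at bit 0: 0x20
seq (1b) val=1 bits=0x1 at bit 7: 0xa0
word = 0xa0 → little-endian bytes:
  [0]=0xa0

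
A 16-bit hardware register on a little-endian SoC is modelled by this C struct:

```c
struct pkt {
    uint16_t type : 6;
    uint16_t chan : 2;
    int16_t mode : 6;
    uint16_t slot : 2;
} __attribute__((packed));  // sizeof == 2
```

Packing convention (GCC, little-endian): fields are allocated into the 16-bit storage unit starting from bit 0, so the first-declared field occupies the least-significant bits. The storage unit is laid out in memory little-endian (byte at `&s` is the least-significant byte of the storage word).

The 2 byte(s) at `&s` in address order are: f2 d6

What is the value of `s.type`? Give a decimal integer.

[0]=0xf2 [1]=0xd6 (little-endian) → word 0xd6f2
type:6 @ bit 0 → (0xd6f2>>0)&0x3f = 0x32  ←
chan:2 @ bit 6 → (0xd6f2>>6)&0x3 = 0x3
mode:6 @ bit 8 → (0xd6f2>>8)&0x3f = 0x16
slot:2 @ bit 14 → (0xd6f2>>14)&0x3 = 0x3

50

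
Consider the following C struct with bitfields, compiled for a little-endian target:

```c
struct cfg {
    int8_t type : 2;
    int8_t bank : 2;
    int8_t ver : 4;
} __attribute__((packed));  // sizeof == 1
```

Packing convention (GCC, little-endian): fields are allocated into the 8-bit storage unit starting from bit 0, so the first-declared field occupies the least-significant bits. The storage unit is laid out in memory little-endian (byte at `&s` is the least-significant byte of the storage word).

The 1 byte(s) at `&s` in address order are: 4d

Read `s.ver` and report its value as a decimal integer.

4

[0]=0x4d (little-endian) → word 0x4d
type:2 @ bit 0 → (0x4d>>0)&0x3 = 0x1
bank:2 @ bit 2 → (0x4d>>2)&0x3 = 0x3
ver:4 @ bit 4 → (0x4d>>4)&0xf = 0x4  ←
ver signed 4b, MSB=0: value = 4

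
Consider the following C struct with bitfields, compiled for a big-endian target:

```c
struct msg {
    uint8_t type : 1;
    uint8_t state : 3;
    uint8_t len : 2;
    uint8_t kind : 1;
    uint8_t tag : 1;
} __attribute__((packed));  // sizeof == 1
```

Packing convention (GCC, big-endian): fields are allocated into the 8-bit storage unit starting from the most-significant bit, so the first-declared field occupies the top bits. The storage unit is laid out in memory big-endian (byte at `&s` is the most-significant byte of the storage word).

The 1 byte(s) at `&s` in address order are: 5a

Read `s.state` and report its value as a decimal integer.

5

[0]=0x5a (big-endian) → word 0x5a
type:1 @ bit 7 → (0x5a>>7)&0x1 = 0x0
state:3 @ bit 4 → (0x5a>>4)&0x7 = 0x5  ←
len:2 @ bit 2 → (0x5a>>2)&0x3 = 0x2
kind:1 @ bit 1 → (0x5a>>1)&0x1 = 0x1
tag:1 @ bit 0 → (0x5a>>0)&0x1 = 0x0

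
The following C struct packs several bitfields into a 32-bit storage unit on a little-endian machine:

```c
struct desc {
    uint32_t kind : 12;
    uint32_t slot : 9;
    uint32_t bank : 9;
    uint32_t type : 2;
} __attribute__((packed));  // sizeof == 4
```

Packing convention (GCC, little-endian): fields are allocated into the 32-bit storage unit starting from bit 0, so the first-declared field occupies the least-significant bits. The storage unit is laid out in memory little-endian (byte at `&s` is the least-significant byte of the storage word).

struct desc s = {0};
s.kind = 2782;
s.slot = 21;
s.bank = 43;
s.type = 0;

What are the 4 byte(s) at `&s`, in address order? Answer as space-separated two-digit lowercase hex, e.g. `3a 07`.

de 5a 61 05

kind:12 = 2782 → 0xade << 0 → word 0x00000ade
slot:9 = 21 → 0x15 << 12 → word 0x00015ade
bank:9 = 43 → 0x2b << 21 → word 0x05615ade
type:2 = 0 → 0x0 << 30 → word 0x05615ade
word = 0x05615ade → little-endian bytes:
  [0]=0xde  [1]=0x5a  [2]=0x61  [3]=0x05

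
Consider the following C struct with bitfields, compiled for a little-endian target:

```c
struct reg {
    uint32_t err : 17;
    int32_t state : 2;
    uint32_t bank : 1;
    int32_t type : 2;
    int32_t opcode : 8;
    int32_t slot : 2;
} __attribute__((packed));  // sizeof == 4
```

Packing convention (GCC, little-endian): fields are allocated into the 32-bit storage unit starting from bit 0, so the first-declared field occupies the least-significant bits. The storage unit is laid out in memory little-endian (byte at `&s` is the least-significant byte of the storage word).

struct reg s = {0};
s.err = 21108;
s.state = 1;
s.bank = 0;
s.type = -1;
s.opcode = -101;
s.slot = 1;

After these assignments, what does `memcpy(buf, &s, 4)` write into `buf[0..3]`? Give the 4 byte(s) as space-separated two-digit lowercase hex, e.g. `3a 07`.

[0+:17] err=21108 & 0x1ffff = 0x5274; word=0x00005274
[17+:2] state=1 & 0x3 = 0x1; word=0x00025274
[19+:1] bank=0 & 0x1 = 0x0; word=0x00025274
[20+:2] type=-1 & 0x3 = 0x3; word=0x00325274
[22+:8] opcode=-101 & 0xff = 0x9b; word=0x26f25274
[30+:2] slot=1 & 0x3 = 0x1; word=0x66f25274
word = 0x66f25274 → little-endian bytes:
  [0]=0x74  [1]=0x52  [2]=0xf2  [3]=0x66

74 52 f2 66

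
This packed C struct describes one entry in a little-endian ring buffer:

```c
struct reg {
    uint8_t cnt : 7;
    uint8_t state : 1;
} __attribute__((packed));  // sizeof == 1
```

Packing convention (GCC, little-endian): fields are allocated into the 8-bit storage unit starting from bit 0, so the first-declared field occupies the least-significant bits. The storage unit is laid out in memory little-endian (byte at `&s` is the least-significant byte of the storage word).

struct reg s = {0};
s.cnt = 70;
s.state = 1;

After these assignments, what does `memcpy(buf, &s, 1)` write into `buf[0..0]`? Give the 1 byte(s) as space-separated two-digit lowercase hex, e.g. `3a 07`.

c6

cnt (7b) val=70 bits=0x46 at bit 0: 0x46
state (1b) val=1 bits=0x1 at bit 7: 0xc6
word = 0xc6 → little-endian bytes:
  [0]=0xc6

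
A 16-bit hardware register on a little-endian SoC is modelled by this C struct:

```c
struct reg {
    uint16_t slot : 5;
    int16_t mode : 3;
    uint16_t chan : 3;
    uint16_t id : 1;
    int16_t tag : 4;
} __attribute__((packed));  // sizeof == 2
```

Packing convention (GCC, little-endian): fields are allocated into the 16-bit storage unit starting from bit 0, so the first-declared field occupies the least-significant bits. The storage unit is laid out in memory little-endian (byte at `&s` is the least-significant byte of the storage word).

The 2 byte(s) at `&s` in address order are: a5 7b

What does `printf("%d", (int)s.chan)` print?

[0]=0xa5 [1]=0x7b (little-endian) → word 0x7ba5
slot [0+:5] = (word>>0) & 0x1f = 5
mode [5+:3] = (word>>5) & 0x7 = 5
chan [8+:3] = (word>>8) & 0x7 = 3  ←
id [11+:1] = (word>>11) & 0x1 = 1
tag [12+:4] = (word>>12) & 0xf = 7

3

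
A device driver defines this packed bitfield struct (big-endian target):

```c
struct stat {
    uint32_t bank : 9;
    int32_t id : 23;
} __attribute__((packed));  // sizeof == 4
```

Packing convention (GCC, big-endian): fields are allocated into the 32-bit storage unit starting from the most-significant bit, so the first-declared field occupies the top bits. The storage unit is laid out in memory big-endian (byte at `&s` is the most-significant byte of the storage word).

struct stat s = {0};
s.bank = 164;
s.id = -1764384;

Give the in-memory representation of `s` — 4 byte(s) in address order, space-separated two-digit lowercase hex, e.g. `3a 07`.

52 65 13 e0

bank:9 = 164 → 0xa4 << 23 → word 0x52000000
id:23 = -1764384 → 0x6513e0 << 0 → word 0x526513e0
word = 0x526513e0 → big-endian bytes:
  [0]=0x52  [1]=0x65  [2]=0x13  [3]=0xe0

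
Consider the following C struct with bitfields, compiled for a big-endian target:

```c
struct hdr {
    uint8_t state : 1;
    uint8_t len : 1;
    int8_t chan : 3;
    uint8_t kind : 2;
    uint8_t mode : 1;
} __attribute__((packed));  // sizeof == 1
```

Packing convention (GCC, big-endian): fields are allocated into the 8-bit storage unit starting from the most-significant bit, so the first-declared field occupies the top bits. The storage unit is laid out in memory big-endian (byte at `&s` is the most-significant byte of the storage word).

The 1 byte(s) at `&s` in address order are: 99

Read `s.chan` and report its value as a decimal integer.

3

[0]=0x99 (big-endian) → word 0x99
state:1 @ bit 7 → (0x99>>7)&0x1 = 0x1
len:1 @ bit 6 → (0x99>>6)&0x1 = 0x0
chan:3 @ bit 3 → (0x99>>3)&0x7 = 0x3  ←
kind:2 @ bit 1 → (0x99>>1)&0x3 = 0x0
mode:1 @ bit 0 → (0x99>>0)&0x1 = 0x1
chan signed 3b, MSB=0: value = 3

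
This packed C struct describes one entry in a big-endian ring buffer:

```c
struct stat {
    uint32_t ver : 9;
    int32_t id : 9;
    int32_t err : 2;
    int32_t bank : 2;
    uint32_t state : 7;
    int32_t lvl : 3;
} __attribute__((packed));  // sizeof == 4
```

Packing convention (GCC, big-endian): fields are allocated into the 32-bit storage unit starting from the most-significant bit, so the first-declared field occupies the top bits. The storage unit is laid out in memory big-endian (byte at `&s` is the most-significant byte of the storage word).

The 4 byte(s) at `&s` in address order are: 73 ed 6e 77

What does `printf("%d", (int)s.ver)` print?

231

[0]=0x73 [1]=0xed [2]=0x6e [3]=0x77 (big-endian) → word 0x73ed6e77
ver [23+:9] = (word>>23) & 0x1ff = 231  ←
id [14+:9] = (word>>14) & 0x1ff = 437
err [12+:2] = (word>>12) & 0x3 = 2
bank [10+:2] = (word>>10) & 0x3 = 3
state [3+:7] = (word>>3) & 0x7f = 78
lvl [0+:3] = (word>>0) & 0x7 = 7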